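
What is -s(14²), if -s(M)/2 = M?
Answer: 392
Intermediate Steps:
s(M) = -2*M
-s(14²) = -(-2)*14² = -(-2)*196 = -1*(-392) = 392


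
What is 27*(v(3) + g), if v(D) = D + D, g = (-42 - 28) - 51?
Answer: -3105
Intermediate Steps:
g = -121 (g = -70 - 51 = -121)
v(D) = 2*D
27*(v(3) + g) = 27*(2*3 - 121) = 27*(6 - 121) = 27*(-115) = -3105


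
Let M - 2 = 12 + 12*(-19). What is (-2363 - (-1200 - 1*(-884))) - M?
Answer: -1833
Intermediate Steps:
M = -214 (M = 2 + (12 + 12*(-19)) = 2 + (12 - 228) = 2 - 216 = -214)
(-2363 - (-1200 - 1*(-884))) - M = (-2363 - (-1200 - 1*(-884))) - 1*(-214) = (-2363 - (-1200 + 884)) + 214 = (-2363 - 1*(-316)) + 214 = (-2363 + 316) + 214 = -2047 + 214 = -1833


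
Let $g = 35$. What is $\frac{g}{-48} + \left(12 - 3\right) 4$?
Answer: $\frac{1693}{48} \approx 35.271$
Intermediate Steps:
$\frac{g}{-48} + \left(12 - 3\right) 4 = \frac{35}{-48} + \left(12 - 3\right) 4 = 35 \left(- \frac{1}{48}\right) + 9 \cdot 4 = - \frac{35}{48} + 36 = \frac{1693}{48}$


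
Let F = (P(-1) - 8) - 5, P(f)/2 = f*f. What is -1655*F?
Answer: 18205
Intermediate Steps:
P(f) = 2*f**2 (P(f) = 2*(f*f) = 2*f**2)
F = -11 (F = (2*(-1)**2 - 8) - 5 = (2*1 - 8) - 5 = (2 - 8) - 5 = -6 - 5 = -11)
-1655*F = -1655*(-11) = 18205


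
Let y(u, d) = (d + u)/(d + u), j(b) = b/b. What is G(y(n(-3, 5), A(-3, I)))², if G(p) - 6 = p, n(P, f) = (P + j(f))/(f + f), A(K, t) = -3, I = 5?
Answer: 49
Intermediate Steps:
j(b) = 1
n(P, f) = (1 + P)/(2*f) (n(P, f) = (P + 1)/(f + f) = (1 + P)/((2*f)) = (1 + P)*(1/(2*f)) = (1 + P)/(2*f))
y(u, d) = 1
G(p) = 6 + p
G(y(n(-3, 5), A(-3, I)))² = (6 + 1)² = 7² = 49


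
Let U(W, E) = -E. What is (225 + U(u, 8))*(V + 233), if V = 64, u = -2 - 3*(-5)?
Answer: 64449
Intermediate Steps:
u = 13 (u = -2 + 15 = 13)
(225 + U(u, 8))*(V + 233) = (225 - 1*8)*(64 + 233) = (225 - 8)*297 = 217*297 = 64449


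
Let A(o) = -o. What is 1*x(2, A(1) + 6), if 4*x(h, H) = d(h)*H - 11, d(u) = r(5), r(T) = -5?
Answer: -9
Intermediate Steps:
d(u) = -5
x(h, H) = -11/4 - 5*H/4 (x(h, H) = (-5*H - 11)/4 = (-11 - 5*H)/4 = -11/4 - 5*H/4)
1*x(2, A(1) + 6) = 1*(-11/4 - 5*(-1*1 + 6)/4) = 1*(-11/4 - 5*(-1 + 6)/4) = 1*(-11/4 - 5/4*5) = 1*(-11/4 - 25/4) = 1*(-9) = -9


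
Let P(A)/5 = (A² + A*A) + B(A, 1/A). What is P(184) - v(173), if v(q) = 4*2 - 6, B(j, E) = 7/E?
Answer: 344998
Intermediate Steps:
v(q) = 2 (v(q) = 8 - 6 = 2)
P(A) = 10*A² + 35*A (P(A) = 5*((A² + A*A) + 7/(1/A)) = 5*((A² + A²) + 7*A) = 5*(2*A² + 7*A) = 10*A² + 35*A)
P(184) - v(173) = 5*184*(7 + 2*184) - 1*2 = 5*184*(7 + 368) - 2 = 5*184*375 - 2 = 345000 - 2 = 344998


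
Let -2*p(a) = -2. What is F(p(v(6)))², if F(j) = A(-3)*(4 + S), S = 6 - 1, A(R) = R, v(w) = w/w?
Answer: 729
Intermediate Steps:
v(w) = 1
p(a) = 1 (p(a) = -½*(-2) = 1)
S = 5
F(j) = -27 (F(j) = -3*(4 + 5) = -3*9 = -27)
F(p(v(6)))² = (-27)² = 729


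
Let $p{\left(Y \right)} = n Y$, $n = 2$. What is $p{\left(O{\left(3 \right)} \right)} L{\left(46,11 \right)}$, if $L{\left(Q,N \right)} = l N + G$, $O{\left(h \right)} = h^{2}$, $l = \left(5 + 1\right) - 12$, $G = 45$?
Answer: $-378$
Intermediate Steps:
$l = -6$ ($l = 6 - 12 = -6$)
$L{\left(Q,N \right)} = 45 - 6 N$ ($L{\left(Q,N \right)} = - 6 N + 45 = 45 - 6 N$)
$p{\left(Y \right)} = 2 Y$
$p{\left(O{\left(3 \right)} \right)} L{\left(46,11 \right)} = 2 \cdot 3^{2} \left(45 - 66\right) = 2 \cdot 9 \left(45 - 66\right) = 18 \left(-21\right) = -378$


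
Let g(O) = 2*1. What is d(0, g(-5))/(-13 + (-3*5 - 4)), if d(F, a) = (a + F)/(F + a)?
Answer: -1/32 ≈ -0.031250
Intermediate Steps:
g(O) = 2
d(F, a) = 1 (d(F, a) = (F + a)/(F + a) = 1)
d(0, g(-5))/(-13 + (-3*5 - 4)) = 1/(-13 + (-3*5 - 4)) = 1/(-13 + (-15 - 4)) = 1/(-13 - 19) = 1/(-32) = 1*(-1/32) = -1/32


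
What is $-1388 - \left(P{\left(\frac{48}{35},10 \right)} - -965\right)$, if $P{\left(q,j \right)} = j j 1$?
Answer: $-2453$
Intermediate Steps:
$P{\left(q,j \right)} = j^{2}$ ($P{\left(q,j \right)} = j^{2} \cdot 1 = j^{2}$)
$-1388 - \left(P{\left(\frac{48}{35},10 \right)} - -965\right) = -1388 - \left(10^{2} - -965\right) = -1388 - \left(100 + 965\right) = -1388 - 1065 = -2453$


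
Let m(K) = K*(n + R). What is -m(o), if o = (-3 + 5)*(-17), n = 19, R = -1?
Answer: 612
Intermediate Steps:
o = -34 (o = 2*(-17) = -34)
m(K) = 18*K (m(K) = K*(19 - 1) = K*18 = 18*K)
-m(o) = -18*(-34) = -1*(-612) = 612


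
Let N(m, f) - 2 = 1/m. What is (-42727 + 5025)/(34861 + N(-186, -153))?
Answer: -7012572/6484517 ≈ -1.0814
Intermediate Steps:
N(m, f) = 2 + 1/m
(-42727 + 5025)/(34861 + N(-186, -153)) = (-42727 + 5025)/(34861 + (2 + 1/(-186))) = -37702/(34861 + (2 - 1/186)) = -37702/(34861 + 371/186) = -37702/6484517/186 = -37702*186/6484517 = -7012572/6484517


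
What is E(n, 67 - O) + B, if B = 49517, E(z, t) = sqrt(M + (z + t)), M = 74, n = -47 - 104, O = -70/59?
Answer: 49517 + 2*I*sqrt(7670)/59 ≈ 49517.0 + 2.9688*I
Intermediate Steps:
O = -70/59 (O = -70*1/59 = -70/59 ≈ -1.1864)
n = -151
E(z, t) = sqrt(74 + t + z) (E(z, t) = sqrt(74 + (z + t)) = sqrt(74 + (t + z)) = sqrt(74 + t + z))
E(n, 67 - O) + B = sqrt(74 + (67 - 1*(-70/59)) - 151) + 49517 = sqrt(74 + (67 + 70/59) - 151) + 49517 = sqrt(74 + 4023/59 - 151) + 49517 = sqrt(-520/59) + 49517 = 2*I*sqrt(7670)/59 + 49517 = 49517 + 2*I*sqrt(7670)/59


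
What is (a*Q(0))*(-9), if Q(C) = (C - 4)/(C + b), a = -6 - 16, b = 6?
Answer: -132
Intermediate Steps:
a = -22
Q(C) = (-4 + C)/(6 + C) (Q(C) = (C - 4)/(C + 6) = (-4 + C)/(6 + C))
(a*Q(0))*(-9) = -22*(-4 + 0)/(6 + 0)*(-9) = -22*(-4)/6*(-9) = -11*(-4)/3*(-9) = -22*(-⅔)*(-9) = (44/3)*(-9) = -132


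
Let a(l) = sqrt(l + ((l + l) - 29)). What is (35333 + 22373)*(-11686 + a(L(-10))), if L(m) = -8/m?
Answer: -674352316 + 57706*I*sqrt(665)/5 ≈ -6.7435e+8 + 2.9762e+5*I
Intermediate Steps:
a(l) = sqrt(-29 + 3*l) (a(l) = sqrt(l + (2*l - 29)) = sqrt(l + (-29 + 2*l)) = sqrt(-29 + 3*l))
(35333 + 22373)*(-11686 + a(L(-10))) = (35333 + 22373)*(-11686 + sqrt(-29 + 3*(-8/(-10)))) = 57706*(-11686 + sqrt(-29 + 3*(-8*(-1/10)))) = 57706*(-11686 + sqrt(-29 + 3*(4/5))) = 57706*(-11686 + sqrt(-29 + 12/5)) = 57706*(-11686 + sqrt(-133/5)) = 57706*(-11686 + I*sqrt(665)/5) = -674352316 + 57706*I*sqrt(665)/5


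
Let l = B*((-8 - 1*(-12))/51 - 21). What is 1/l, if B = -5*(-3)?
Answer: -17/5335 ≈ -0.0031865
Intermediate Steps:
B = 15
l = -5335/17 (l = 15*((-8 - 1*(-12))/51 - 21) = 15*((-8 + 12)*(1/51) - 21) = 15*(4*(1/51) - 21) = 15*(4/51 - 21) = 15*(-1067/51) = -5335/17 ≈ -313.82)
1/l = 1/(-5335/17) = -17/5335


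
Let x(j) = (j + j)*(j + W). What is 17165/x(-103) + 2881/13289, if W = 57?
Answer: 255406041/125926564 ≈ 2.0282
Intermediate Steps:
x(j) = 2*j*(57 + j) (x(j) = (j + j)*(j + 57) = (2*j)*(57 + j) = 2*j*(57 + j))
17165/x(-103) + 2881/13289 = 17165/((2*(-103)*(57 - 103))) + 2881/13289 = 17165/((2*(-103)*(-46))) + 2881*(1/13289) = 17165/9476 + 2881/13289 = 255406041/125926564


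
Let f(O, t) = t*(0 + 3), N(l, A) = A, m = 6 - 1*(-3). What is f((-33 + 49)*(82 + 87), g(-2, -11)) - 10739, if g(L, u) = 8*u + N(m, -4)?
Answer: -11015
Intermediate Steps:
m = 9 (m = 6 + 3 = 9)
g(L, u) = -4 + 8*u (g(L, u) = 8*u - 4 = -4 + 8*u)
f(O, t) = 3*t (f(O, t) = t*3 = 3*t)
f((-33 + 49)*(82 + 87), g(-2, -11)) - 10739 = 3*(-4 + 8*(-11)) - 10739 = 3*(-4 - 88) - 10739 = 3*(-92) - 10739 = -276 - 10739 = -11015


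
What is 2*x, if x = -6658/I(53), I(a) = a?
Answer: -13316/53 ≈ -251.25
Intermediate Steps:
x = -6658/53 ≈ -125.62
2*x = 2*(-6658/53) = -13316/53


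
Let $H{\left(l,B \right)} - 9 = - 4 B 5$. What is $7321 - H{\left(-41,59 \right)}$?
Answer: $8492$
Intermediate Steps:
$H{\left(l,B \right)} = 9 - 20 B$ ($H{\left(l,B \right)} = 9 + - 4 B 5 = 9 - 20 B$)
$7321 - H{\left(-41,59 \right)} = 7321 - \left(9 - 1180\right) = 7321 - -1171 = 7321 + 1171 = 8492$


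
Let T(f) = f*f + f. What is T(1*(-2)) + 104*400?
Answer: 41602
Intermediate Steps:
T(f) = f + f² (T(f) = f² + f = f + f²)
T(1*(-2)) + 104*400 = (1*(-2))*(1 + 1*(-2)) + 104*400 = -2*(1 - 2) + 41600 = -2*(-1) + 41600 = 2 + 41600 = 41602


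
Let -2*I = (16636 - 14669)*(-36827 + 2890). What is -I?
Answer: -66754079/2 ≈ -3.3377e+7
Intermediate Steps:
I = 66754079/2 (I = -(16636 - 14669)*(-36827 + 2890)/2 = -1967*(-33937)/2 = -½*(-66754079) = 66754079/2 ≈ 3.3377e+7)
-I = -1*66754079/2 = -66754079/2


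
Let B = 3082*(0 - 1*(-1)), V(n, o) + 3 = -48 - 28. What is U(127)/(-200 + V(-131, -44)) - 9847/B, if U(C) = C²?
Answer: -52456891/859878 ≈ -61.005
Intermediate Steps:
V(n, o) = -79 (V(n, o) = -3 + (-48 - 28) = -3 - 76 = -79)
B = 3082 (B = 3082*(0 + 1) = 3082*1 = 3082)
U(127)/(-200 + V(-131, -44)) - 9847/B = 127²/(-200 - 79) - 9847/3082 = 16129/(-279) - 9847*1/3082 = 16129*(-1/279) - 9847/3082 = -16129/279 - 9847/3082 = -52456891/859878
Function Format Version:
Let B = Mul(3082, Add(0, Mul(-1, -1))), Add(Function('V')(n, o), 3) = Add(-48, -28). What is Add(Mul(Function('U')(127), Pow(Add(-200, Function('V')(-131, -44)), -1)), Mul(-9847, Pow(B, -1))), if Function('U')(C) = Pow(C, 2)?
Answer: Rational(-52456891, 859878) ≈ -61.005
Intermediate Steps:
Function('V')(n, o) = -79 (Function('V')(n, o) = Add(-3, Add(-48, -28)) = Add(-3, -76) = -79)
B = 3082 (B = Mul(3082, Add(0, 1)) = Mul(3082, 1) = 3082)
Add(Mul(Function('U')(127), Pow(Add(-200, Function('V')(-131, -44)), -1)), Mul(-9847, Pow(B, -1))) = Add(Mul(Pow(127, 2), Pow(Add(-200, -79), -1)), Mul(-9847, Pow(3082, -1))) = Add(Mul(16129, Pow(-279, -1)), Mul(-9847, Rational(1, 3082))) = Add(Mul(16129, Rational(-1, 279)), Rational(-9847, 3082)) = Add(Rational(-16129, 279), Rational(-9847, 3082)) = Rational(-52456891, 859878)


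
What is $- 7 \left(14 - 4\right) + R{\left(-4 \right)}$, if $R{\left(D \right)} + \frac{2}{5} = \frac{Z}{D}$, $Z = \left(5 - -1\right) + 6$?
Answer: $- \frac{367}{5} \approx -73.4$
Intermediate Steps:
$Z = 12$ ($Z = \left(5 + 1\right) + 6 = 6 + 6 = 12$)
$R{\left(D \right)} = - \frac{2}{5} + \frac{12}{D}$
$- 7 \left(14 - 4\right) + R{\left(-4 \right)} = - 7 \left(14 - 4\right) + \left(- \frac{2}{5} + \frac{12}{-4}\right) = - 7 \left(14 - 4\right) + \left(- \frac{2}{5} + 12 \left(- \frac{1}{4}\right)\right) = \left(-7\right) 10 - \frac{17}{5} = -70 - \frac{17}{5} = - \frac{367}{5}$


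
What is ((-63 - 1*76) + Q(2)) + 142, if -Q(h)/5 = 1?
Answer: -2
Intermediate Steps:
Q(h) = -5 (Q(h) = -5*1 = -5)
((-63 - 1*76) + Q(2)) + 142 = ((-63 - 1*76) - 5) + 142 = ((-63 - 76) - 5) + 142 = (-139 - 5) + 142 = -144 + 142 = -2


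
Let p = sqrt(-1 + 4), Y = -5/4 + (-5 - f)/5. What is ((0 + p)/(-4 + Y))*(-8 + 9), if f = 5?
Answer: -4*sqrt(3)/29 ≈ -0.23890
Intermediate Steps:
Y = -13/4 (Y = -5/4 + (-5 - 1*5)/5 = -5*1/4 + (-5 - 5)*(1/5) = -5/4 - 10*1/5 = -5/4 - 2 = -13/4 ≈ -3.2500)
p = sqrt(3) ≈ 1.7320
((0 + p)/(-4 + Y))*(-8 + 9) = ((0 + sqrt(3))/(-4 - 13/4))*(-8 + 9) = (sqrt(3)/(-29/4))*1 = (sqrt(3)*(-4/29))*1 = -4*sqrt(3)/29*1 = -4*sqrt(3)/29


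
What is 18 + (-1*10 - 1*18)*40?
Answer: -1102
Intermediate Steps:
18 + (-1*10 - 1*18)*40 = 18 + (-10 - 18)*40 = 18 - 28*40 = 18 - 1120 = -1102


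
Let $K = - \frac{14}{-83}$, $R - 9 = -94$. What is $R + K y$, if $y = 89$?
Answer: $- \frac{5809}{83} \approx -69.988$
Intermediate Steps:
$R = -85$ ($R = 9 - 94 = -85$)
$K = \frac{14}{83}$ ($K = \left(-14\right) \left(- \frac{1}{83}\right) = \frac{14}{83} \approx 0.16867$)
$R + K y = -85 + \frac{14}{83} \cdot 89 = -85 + \frac{1246}{83} = - \frac{5809}{83}$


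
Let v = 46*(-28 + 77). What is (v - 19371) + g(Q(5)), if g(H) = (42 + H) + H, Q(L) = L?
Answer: -17065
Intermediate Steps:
g(H) = 42 + 2*H
v = 2254 (v = 46*49 = 2254)
(v - 19371) + g(Q(5)) = (2254 - 19371) + (42 + 2*5) = -17117 + (42 + 10) = -17117 + 52 = -17065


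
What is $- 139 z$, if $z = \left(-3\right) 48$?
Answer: $20016$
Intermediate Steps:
$z = -144$
$- 139 z = \left(-139\right) \left(-144\right) = 20016$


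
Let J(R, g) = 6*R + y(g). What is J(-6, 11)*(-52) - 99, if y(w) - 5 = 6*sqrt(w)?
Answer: 1513 - 312*sqrt(11) ≈ 478.21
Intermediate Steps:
y(w) = 5 + 6*sqrt(w)
J(R, g) = 5 + 6*R + 6*sqrt(g) (J(R, g) = 6*R + (5 + 6*sqrt(g)) = 5 + 6*R + 6*sqrt(g))
J(-6, 11)*(-52) - 99 = (5 + 6*(-6) + 6*sqrt(11))*(-52) - 99 = (5 - 36 + 6*sqrt(11))*(-52) - 99 = (-31 + 6*sqrt(11))*(-52) - 99 = (1612 - 312*sqrt(11)) - 99 = 1513 - 312*sqrt(11)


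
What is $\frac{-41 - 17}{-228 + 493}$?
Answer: $- \frac{58}{265} \approx -0.21887$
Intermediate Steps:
$\frac{-41 - 17}{-228 + 493} = - \frac{58}{265}$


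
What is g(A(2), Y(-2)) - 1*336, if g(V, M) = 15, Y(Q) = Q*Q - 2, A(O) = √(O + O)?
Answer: -321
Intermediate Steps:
A(O) = √2*√O (A(O) = √(2*O) = √2*√O)
Y(Q) = -2 + Q² (Y(Q) = Q² - 2 = -2 + Q²)
g(A(2), Y(-2)) - 1*336 = 15 - 1*336 = 15 - 336 = -321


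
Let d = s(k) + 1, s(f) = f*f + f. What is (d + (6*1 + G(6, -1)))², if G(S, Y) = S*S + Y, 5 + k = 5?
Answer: 1764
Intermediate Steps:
k = 0 (k = -5 + 5 = 0)
G(S, Y) = Y + S² (G(S, Y) = S² + Y = Y + S²)
s(f) = f + f² (s(f) = f² + f = f + f²)
d = 1 (d = 0*(1 + 0) + 1 = 0*1 + 1 = 0 + 1 = 1)
(d + (6*1 + G(6, -1)))² = (1 + (6*1 + (-1 + 6²)))² = (1 + (6 + (-1 + 36)))² = (1 + (6 + 35))² = (1 + 41)² = 42² = 1764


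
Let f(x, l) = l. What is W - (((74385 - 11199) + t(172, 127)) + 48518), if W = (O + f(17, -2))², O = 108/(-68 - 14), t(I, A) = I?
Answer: -188045060/1681 ≈ -1.1187e+5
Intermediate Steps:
O = -54/41 (O = 108/(-82) = 108*(-1/82) = -54/41 ≈ -1.3171)
W = 18496/1681 (W = (-54/41 - 2)² = (-136/41)² = 18496/1681 ≈ 11.003)
W - (((74385 - 11199) + t(172, 127)) + 48518) = 18496/1681 - (((74385 - 11199) + 172) + 48518) = 18496/1681 - ((63186 + 172) + 48518) = 18496/1681 - (63358 + 48518) = 18496/1681 - 1*111876 = 18496/1681 - 111876 = -188045060/1681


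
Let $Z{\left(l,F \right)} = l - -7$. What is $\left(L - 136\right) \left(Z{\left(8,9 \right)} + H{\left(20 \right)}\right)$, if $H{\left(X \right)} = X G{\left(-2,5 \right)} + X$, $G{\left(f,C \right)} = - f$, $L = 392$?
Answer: $19200$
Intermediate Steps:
$H{\left(X \right)} = 3 X$ ($H{\left(X \right)} = X \left(\left(-1\right) \left(-2\right)\right) + X = X 2 + X = 2 X + X = 3 X$)
$Z{\left(l,F \right)} = 7 + l$ ($Z{\left(l,F \right)} = l + 7 = 7 + l$)
$\left(L - 136\right) \left(Z{\left(8,9 \right)} + H{\left(20 \right)}\right) = \left(392 - 136\right) \left(\left(7 + 8\right) + 3 \cdot 20\right) = 256 \left(15 + 60\right) = 256 \cdot 75 = 19200$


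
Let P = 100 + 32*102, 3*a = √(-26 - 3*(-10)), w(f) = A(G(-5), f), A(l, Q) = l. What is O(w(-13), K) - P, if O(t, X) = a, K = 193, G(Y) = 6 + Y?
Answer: -10090/3 ≈ -3363.3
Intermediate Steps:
w(f) = 1 (w(f) = 6 - 5 = 1)
a = ⅔ (a = √(-26 - 3*(-10))/3 = √(-26 + 30)/3 = √4/3 = (⅓)*2 = ⅔ ≈ 0.66667)
O(t, X) = ⅔
P = 3364 (P = 100 + 3264 = 3364)
O(w(-13), K) - P = ⅔ - 1*3364 = ⅔ - 3364 = -10090/3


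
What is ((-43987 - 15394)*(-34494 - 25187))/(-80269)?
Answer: -506273923/11467 ≈ -44151.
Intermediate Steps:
((-43987 - 15394)*(-34494 - 25187))/(-80269) = -59381*(-59681)*(-1/80269) = 3543917461*(-1/80269) = -506273923/11467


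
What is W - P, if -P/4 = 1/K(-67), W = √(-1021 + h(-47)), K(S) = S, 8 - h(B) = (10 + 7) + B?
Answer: -4/67 + I*√983 ≈ -0.059702 + 31.353*I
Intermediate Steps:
h(B) = -9 - B (h(B) = 8 - ((10 + 7) + B) = 8 - (17 + B) = 8 + (-17 - B) = -9 - B)
W = I*√983 (W = √(-1021 + (-9 - 1*(-47))) = √(-1021 + (-9 + 47)) = √(-1021 + 38) = √(-983) = I*√983 ≈ 31.353*I)
P = 4/67 (P = -4/(-67) = -4*(-1/67) = 4/67 ≈ 0.059702)
W - P = I*√983 - 1*4/67 = I*√983 - 4/67 = -4/67 + I*√983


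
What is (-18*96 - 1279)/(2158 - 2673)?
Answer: 3007/515 ≈ 5.8388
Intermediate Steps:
(-18*96 - 1279)/(2158 - 2673) = (-1728 - 1279)/(-515) = -3007*(-1/515) = 3007/515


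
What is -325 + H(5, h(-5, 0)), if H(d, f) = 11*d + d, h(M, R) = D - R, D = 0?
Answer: -265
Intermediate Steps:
h(M, R) = -R (h(M, R) = 0 - R = -R)
H(d, f) = 12*d
-325 + H(5, h(-5, 0)) = -325 + 12*5 = -325 + 60 = -265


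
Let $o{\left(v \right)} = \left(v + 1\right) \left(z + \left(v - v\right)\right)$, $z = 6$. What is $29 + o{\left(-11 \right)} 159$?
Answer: $-9511$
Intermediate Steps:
$o{\left(v \right)} = 6 + 6 v$ ($o{\left(v \right)} = \left(v + 1\right) \left(6 + \left(v - v\right)\right) = \left(1 + v\right) \left(6 + 0\right) = \left(1 + v\right) 6 = 6 + 6 v$)
$29 + o{\left(-11 \right)} 159 = 29 + \left(6 + 6 \left(-11\right)\right) 159 = 29 + \left(6 - 66\right) 159 = 29 - 9540 = -9511$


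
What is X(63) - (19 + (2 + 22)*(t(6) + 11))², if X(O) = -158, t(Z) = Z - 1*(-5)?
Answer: -299367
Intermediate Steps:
t(Z) = 5 + Z (t(Z) = Z + 5 = 5 + Z)
X(63) - (19 + (2 + 22)*(t(6) + 11))² = -158 - (19 + (2 + 22)*((5 + 6) + 11))² = -158 - (19 + 24*(11 + 11))² = -158 - (19 + 24*22)² = -158 - (19 + 528)² = -158 - 1*547² = -158 - 1*299209 = -158 - 299209 = -299367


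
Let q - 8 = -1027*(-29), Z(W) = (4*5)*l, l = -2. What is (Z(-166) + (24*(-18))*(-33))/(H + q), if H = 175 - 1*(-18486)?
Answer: 3554/12113 ≈ 0.29340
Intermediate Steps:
Z(W) = -40 (Z(W) = (4*5)*(-2) = 20*(-2) = -40)
q = 29791 (q = 8 - 1027*(-29) = 8 + 29783 = 29791)
H = 18661 (H = 175 + 18486 = 18661)
(Z(-166) + (24*(-18))*(-33))/(H + q) = (-40 + (24*(-18))*(-33))/(18661 + 29791) = (-40 - 432*(-33))/48452 = (-40 + 14256)*(1/48452) = 14216*(1/48452) = 3554/12113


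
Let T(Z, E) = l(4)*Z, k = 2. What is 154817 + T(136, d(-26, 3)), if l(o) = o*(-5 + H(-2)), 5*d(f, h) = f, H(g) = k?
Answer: 153185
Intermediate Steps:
H(g) = 2
d(f, h) = f/5
l(o) = -3*o (l(o) = o*(-5 + 2) = o*(-3) = -3*o)
T(Z, E) = -12*Z (T(Z, E) = (-3*4)*Z = -12*Z)
154817 + T(136, d(-26, 3)) = 154817 - 12*136 = 154817 - 1632 = 153185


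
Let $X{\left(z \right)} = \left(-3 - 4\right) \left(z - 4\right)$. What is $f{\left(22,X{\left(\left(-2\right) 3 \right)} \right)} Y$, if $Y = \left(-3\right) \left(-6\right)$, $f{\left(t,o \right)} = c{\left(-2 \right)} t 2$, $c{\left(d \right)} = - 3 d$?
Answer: $4752$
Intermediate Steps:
$X{\left(z \right)} = 28 - 7 z$ ($X{\left(z \right)} = - 7 \left(-4 + z\right) = 28 - 7 z$)
$f{\left(t,o \right)} = 12 t$ ($f{\left(t,o \right)} = \left(-3\right) \left(-2\right) t 2 = 6 t 2 = 12 t$)
$Y = 18$
$f{\left(22,X{\left(\left(-2\right) 3 \right)} \right)} Y = 12 \cdot 22 \cdot 18 = 264 \cdot 18 = 4752$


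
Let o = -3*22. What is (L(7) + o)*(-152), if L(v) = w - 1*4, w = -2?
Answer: 10944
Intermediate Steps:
o = -66
L(v) = -6 (L(v) = -2 - 1*4 = -2 - 4 = -6)
(L(7) + o)*(-152) = (-6 - 66)*(-152) = -72*(-152) = 10944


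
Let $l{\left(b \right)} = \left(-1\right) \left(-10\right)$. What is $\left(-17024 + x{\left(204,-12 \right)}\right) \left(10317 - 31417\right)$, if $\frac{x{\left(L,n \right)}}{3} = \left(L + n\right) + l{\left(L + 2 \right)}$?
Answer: $346419800$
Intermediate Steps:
$l{\left(b \right)} = 10$
$x{\left(L,n \right)} = 30 + 3 L + 3 n$ ($x{\left(L,n \right)} = 3 \left(\left(L + n\right) + 10\right) = 3 \left(10 + L + n\right) = 30 + 3 L + 3 n$)
$\left(-17024 + x{\left(204,-12 \right)}\right) \left(10317 - 31417\right) = \left(-17024 + \left(30 + 3 \cdot 204 + 3 \left(-12\right)\right)\right) \left(10317 - 31417\right) = \left(-17024 + \left(30 + 612 - 36\right)\right) \left(-21100\right) = \left(-17024 + 606\right) \left(-21100\right) = \left(-16418\right) \left(-21100\right) = 346419800$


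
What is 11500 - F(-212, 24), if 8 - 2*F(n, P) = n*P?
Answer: 8952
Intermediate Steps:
F(n, P) = 4 - P*n/2 (F(n, P) = 4 - n*P/2 = 4 - P*n/2)
11500 - F(-212, 24) = 11500 - (4 - ½*24*(-212)) = 11500 - (4 + 2544) = 11500 - 1*2548 = 11500 - 2548 = 8952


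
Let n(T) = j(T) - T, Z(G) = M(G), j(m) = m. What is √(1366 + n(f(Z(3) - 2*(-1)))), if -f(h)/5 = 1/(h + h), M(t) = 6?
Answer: √1366 ≈ 36.959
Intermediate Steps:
Z(G) = 6
f(h) = -5/(2*h) (f(h) = -5/(h + h) = -5*1/(2*h) = -5/(2*h))
n(T) = 0 (n(T) = T - T = 0)
√(1366 + n(f(Z(3) - 2*(-1)))) = √(1366 + 0) = √1366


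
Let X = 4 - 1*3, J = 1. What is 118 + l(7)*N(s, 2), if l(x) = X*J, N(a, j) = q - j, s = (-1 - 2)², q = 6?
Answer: 122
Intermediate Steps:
s = 9 (s = (-3)² = 9)
N(a, j) = 6 - j
X = 1 (X = 4 - 3 = 1)
l(x) = 1 (l(x) = 1*1 = 1)
118 + l(7)*N(s, 2) = 118 + 1*(6 - 1*2) = 118 + 1*(6 - 2) = 118 + 1*4 = 118 + 4 = 122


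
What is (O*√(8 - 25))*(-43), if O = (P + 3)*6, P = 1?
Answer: -1032*I*√17 ≈ -4255.0*I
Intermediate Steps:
O = 24 (O = (1 + 3)*6 = 4*6 = 24)
(O*√(8 - 25))*(-43) = (24*√(8 - 25))*(-43) = (24*√(-17))*(-43) = (24*(I*√17))*(-43) = (24*I*√17)*(-43) = -1032*I*√17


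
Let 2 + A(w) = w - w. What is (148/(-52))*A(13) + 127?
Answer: 1725/13 ≈ 132.69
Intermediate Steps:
A(w) = -2 (A(w) = -2 + (w - w) = -2 + 0 = -2)
(148/(-52))*A(13) + 127 = (148/(-52))*(-2) + 127 = (148*(-1/52))*(-2) + 127 = -37/13*(-2) + 127 = 74/13 + 127 = 1725/13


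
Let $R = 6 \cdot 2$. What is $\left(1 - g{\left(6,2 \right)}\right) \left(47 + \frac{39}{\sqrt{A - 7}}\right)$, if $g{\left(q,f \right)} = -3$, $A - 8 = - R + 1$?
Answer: $188 - \frac{78 i \sqrt{10}}{5} \approx 188.0 - 49.332 i$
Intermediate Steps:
$R = 12$
$A = -3$ ($A = 8 + \left(\left(-1\right) 12 + 1\right) = 8 + \left(-12 + 1\right) = 8 - 11 = -3$)
$\left(1 - g{\left(6,2 \right)}\right) \left(47 + \frac{39}{\sqrt{A - 7}}\right) = \left(1 - -3\right) \left(47 + \frac{39}{\sqrt{-3 - 7}}\right) = \left(1 + 3\right) \left(47 + \frac{39}{\sqrt{-10}}\right) = 4 \left(47 + \frac{39}{i \sqrt{10}}\right) = 4 \left(47 + 39 \left(- \frac{i \sqrt{10}}{10}\right)\right) = 4 \left(47 - \frac{39 i \sqrt{10}}{10}\right) = 188 - \frac{78 i \sqrt{10}}{5}$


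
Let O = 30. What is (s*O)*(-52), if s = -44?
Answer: 68640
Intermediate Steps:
(s*O)*(-52) = -44*30*(-52) = -1320*(-52) = 68640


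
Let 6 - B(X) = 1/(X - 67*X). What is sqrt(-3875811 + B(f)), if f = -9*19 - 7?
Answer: I*sqrt(133730295123117)/5874 ≈ 1968.7*I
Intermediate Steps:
f = -178 (f = -171 - 7 = -178)
B(X) = 6 + 1/(66*X) (B(X) = 6 - 1/(X - 67*X) = 6 - 1/((-66*X)) = 6 - (-1)/(66*X) = 6 + 1/(66*X))
sqrt(-3875811 + B(f)) = sqrt(-3875811 + (6 + (1/66)/(-178))) = sqrt(-3875811 + (6 + (1/66)*(-1/178))) = sqrt(-3875811 + (6 - 1/11748)) = sqrt(-3875811 + 70487/11748) = sqrt(-45532957141/11748) = I*sqrt(133730295123117)/5874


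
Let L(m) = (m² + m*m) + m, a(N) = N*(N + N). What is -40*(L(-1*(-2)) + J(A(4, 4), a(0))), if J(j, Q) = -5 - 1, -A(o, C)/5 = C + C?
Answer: -160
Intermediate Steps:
A(o, C) = -10*C (A(o, C) = -5*(C + C) = -10*C)
a(N) = 2*N² (a(N) = N*(2*N) = 2*N²)
J(j, Q) = -6
L(m) = m + 2*m² (L(m) = (m² + m²) + m = 2*m² + m = m + 2*m²)
-40*(L(-1*(-2)) + J(A(4, 4), a(0))) = -40*((-1*(-2))*(1 + 2*(-1*(-2))) - 6) = -40*(2*(1 + 2*2) - 6) = -40*(2*(1 + 4) - 6) = -40*(2*5 - 6) = -40*(10 - 6) = -40*4 = -160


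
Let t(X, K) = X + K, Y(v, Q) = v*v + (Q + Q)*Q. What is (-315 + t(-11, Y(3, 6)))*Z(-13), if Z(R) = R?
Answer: 3185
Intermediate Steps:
Y(v, Q) = v² + 2*Q² (Y(v, Q) = v² + (2*Q)*Q = v² + 2*Q²)
t(X, K) = K + X
(-315 + t(-11, Y(3, 6)))*Z(-13) = (-315 + ((3² + 2*6²) - 11))*(-13) = (-315 + ((9 + 2*36) - 11))*(-13) = (-315 + ((9 + 72) - 11))*(-13) = (-315 + (81 - 11))*(-13) = (-315 + 70)*(-13) = -245*(-13) = 3185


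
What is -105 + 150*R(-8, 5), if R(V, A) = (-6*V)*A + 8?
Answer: 37095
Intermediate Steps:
R(V, A) = 8 - 6*A*V (R(V, A) = -6*A*V + 8 = 8 - 6*A*V)
-105 + 150*R(-8, 5) = -105 + 150*(8 - 6*5*(-8)) = -105 + 150*(8 + 240) = -105 + 150*248 = -105 + 37200 = 37095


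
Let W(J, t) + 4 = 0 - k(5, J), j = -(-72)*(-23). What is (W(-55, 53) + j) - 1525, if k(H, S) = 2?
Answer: -3187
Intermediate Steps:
j = -1656 (j = -18*92 = -1656)
W(J, t) = -6 (W(J, t) = -4 + (0 - 1*2) = -4 + (0 - 2) = -4 - 2 = -6)
(W(-55, 53) + j) - 1525 = (-6 - 1656) - 1525 = -1662 - 1525 = -3187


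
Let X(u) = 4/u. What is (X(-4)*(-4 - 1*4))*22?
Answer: 176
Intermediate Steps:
(X(-4)*(-4 - 1*4))*22 = ((4/(-4))*(-4 - 1*4))*22 = ((4*(-¼))*(-4 - 4))*22 = -1*(-8)*22 = 8*22 = 176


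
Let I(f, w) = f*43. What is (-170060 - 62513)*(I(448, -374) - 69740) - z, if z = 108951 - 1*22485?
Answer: 11739268282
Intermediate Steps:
I(f, w) = 43*f
z = 86466 (z = 108951 - 22485 = 86466)
(-170060 - 62513)*(I(448, -374) - 69740) - z = (-170060 - 62513)*(43*448 - 69740) - 1*86466 = -232573*(19264 - 69740) - 86466 = -232573*(-50476) - 86466 = 11739354748 - 86466 = 11739268282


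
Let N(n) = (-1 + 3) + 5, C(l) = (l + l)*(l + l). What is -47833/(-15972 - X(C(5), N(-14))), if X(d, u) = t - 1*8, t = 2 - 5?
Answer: 47833/15961 ≈ 2.9969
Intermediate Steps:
C(l) = 4*l² (C(l) = (2*l)*(2*l) = 4*l²)
t = -3
N(n) = 7 (N(n) = 2 + 5 = 7)
X(d, u) = -11 (X(d, u) = -3 - 1*8 = -3 - 8 = -11)
-47833/(-15972 - X(C(5), N(-14))) = -47833/(-15972 - 1*(-11)) = -47833/(-15972 + 11) = -47833/(-15961) = -47833*(-1/15961) = 47833/15961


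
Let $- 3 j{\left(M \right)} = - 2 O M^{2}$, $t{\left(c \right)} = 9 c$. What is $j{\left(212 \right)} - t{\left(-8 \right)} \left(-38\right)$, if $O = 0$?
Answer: $-2736$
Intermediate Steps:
$j{\left(M \right)} = 0$ ($j{\left(M \right)} = - \frac{\left(-2\right) 0 M^{2}}{3} = - \frac{\left(-2\right) 0}{3} = \left(- \frac{1}{3}\right) 0 = 0$)
$j{\left(212 \right)} - t{\left(-8 \right)} \left(-38\right) = 0 - 9 \left(-8\right) \left(-38\right) = 0 - \left(-72\right) \left(-38\right) = 0 - 2736 = -2736$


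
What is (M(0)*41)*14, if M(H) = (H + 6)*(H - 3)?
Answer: -10332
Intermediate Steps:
M(H) = (-3 + H)*(6 + H) (M(H) = (6 + H)*(-3 + H) = (-3 + H)*(6 + H))
(M(0)*41)*14 = ((-18 + 0² + 3*0)*41)*14 = ((-18 + 0 + 0)*41)*14 = -18*41*14 = -738*14 = -10332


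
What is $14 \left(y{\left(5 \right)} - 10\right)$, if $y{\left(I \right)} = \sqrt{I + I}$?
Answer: $-140 + 14 \sqrt{10} \approx -95.728$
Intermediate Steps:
$y{\left(I \right)} = \sqrt{2} \sqrt{I}$ ($y{\left(I \right)} = \sqrt{2 I} = \sqrt{2} \sqrt{I}$)
$14 \left(y{\left(5 \right)} - 10\right) = 14 \left(\sqrt{2} \sqrt{5} - 10\right) = 14 \left(\sqrt{10} - 10\right) = 14 \left(-10 + \sqrt{10}\right) = -140 + 14 \sqrt{10}$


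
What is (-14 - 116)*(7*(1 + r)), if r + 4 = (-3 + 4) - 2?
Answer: 3640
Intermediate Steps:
r = -5 (r = -4 + ((-3 + 4) - 2) = -4 + (1 - 2) = -4 - 1 = -5)
(-14 - 116)*(7*(1 + r)) = (-14 - 116)*(7*(1 - 5)) = -910*(-4) = -130*(-28) = 3640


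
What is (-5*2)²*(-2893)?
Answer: -289300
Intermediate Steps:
(-5*2)²*(-2893) = (-10)²*(-2893) = 100*(-2893) = -289300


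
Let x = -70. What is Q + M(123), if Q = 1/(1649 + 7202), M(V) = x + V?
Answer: 469104/8851 ≈ 53.000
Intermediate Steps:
M(V) = -70 + V
Q = 1/8851 ≈ 0.00011298
Q + M(123) = 1/8851 + (-70 + 123) = 1/8851 + 53 = 469104/8851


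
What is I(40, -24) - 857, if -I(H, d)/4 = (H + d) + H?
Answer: -1081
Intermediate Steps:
I(H, d) = -8*H - 4*d (I(H, d) = -4*((H + d) + H) = -4*(d + 2*H) = -8*H - 4*d)
I(40, -24) - 857 = (-8*40 - 4*(-24)) - 857 = (-320 + 96) - 857 = -224 - 857 = -1081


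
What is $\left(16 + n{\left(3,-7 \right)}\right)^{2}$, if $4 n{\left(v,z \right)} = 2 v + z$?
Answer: $\frac{3969}{16} \approx 248.06$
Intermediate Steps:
$n{\left(v,z \right)} = \frac{v}{2} + \frac{z}{4}$ ($n{\left(v,z \right)} = \frac{2 v + z}{4} = \frac{z + 2 v}{4} = \frac{v}{2} + \frac{z}{4}$)
$\left(16 + n{\left(3,-7 \right)}\right)^{2} = \left(16 + \left(\frac{1}{2} \cdot 3 + \frac{1}{4} \left(-7\right)\right)\right)^{2} = \left(16 + \left(\frac{3}{2} - \frac{7}{4}\right)\right)^{2} = \left(16 - \frac{1}{4}\right)^{2} = \left(\frac{63}{4}\right)^{2} = \frac{3969}{16}$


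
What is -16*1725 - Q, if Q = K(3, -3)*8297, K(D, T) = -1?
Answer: -19303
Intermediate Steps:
Q = -8297 (Q = -1*8297 = -8297)
-16*1725 - Q = -16*1725 - 1*(-8297) = -27600 + 8297 = -19303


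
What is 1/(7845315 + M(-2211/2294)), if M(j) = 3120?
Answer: 1/7848435 ≈ 1.2741e-7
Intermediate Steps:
1/(7845315 + M(-2211/2294)) = 1/(7845315 + 3120) = 1/7848435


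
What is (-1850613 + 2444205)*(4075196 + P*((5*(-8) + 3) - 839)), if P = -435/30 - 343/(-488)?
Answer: 147996862101444/61 ≈ 2.4262e+12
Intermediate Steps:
P = -6733/488 (P = -435*1/30 - 343*(-1/488) = -29/2 + 343/488 = -6733/488 ≈ -13.797)
(-1850613 + 2444205)*(4075196 + P*((5*(-8) + 3) - 839)) = (-1850613 + 2444205)*(4075196 - 6733*((5*(-8) + 3) - 839)/488) = 593592*(4075196 - 6733*((-40 + 3) - 839)/488) = 593592*(4075196 - 6733*(-37 - 839)/488) = 593592*(4075196 - 6733/488*(-876)) = 593592*(4075196 + 1474527/122) = 593592*(498648439/122) = 147996862101444/61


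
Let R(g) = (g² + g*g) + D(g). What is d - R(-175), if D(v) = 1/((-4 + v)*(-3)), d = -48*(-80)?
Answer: -30829171/537 ≈ -57410.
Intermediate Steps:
d = 3840
D(v) = 1/(12 - 3*v)
R(g) = -1/(-12 + 3*g) + 2*g² (R(g) = (g² + g*g) - 1/(-12 + 3*g) = (g² + g²) - 1/(-12 + 3*g) = 2*g² - 1/(-12 + 3*g) = -1/(-12 + 3*g) + 2*g²)
d - R(-175) = 3840 - (-1 + 6*(-175)²*(-4 - 175))/(3*(-4 - 175)) = 3840 - (-1 + 6*30625*(-179))/(3*(-179)) = 3840 - (-1)*(-1 - 32891250)/(3*179) = 3840 - (-1)*(-32891251)/(3*179) = 3840 - 1*32891251/537 = 3840 - 32891251/537 = -30829171/537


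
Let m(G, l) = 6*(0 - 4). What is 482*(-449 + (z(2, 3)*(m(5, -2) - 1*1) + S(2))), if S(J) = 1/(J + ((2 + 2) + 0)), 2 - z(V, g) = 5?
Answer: -540563/3 ≈ -1.8019e+5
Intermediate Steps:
z(V, g) = -3 (z(V, g) = 2 - 1*5 = 2 - 5 = -3)
m(G, l) = -24 (m(G, l) = 6*(-4) = -24)
S(J) = 1/(4 + J) (S(J) = 1/(J + (4 + 0)) = 1/(J + 4) = 1/(4 + J))
482*(-449 + (z(2, 3)*(m(5, -2) - 1*1) + S(2))) = 482*(-449 + (-3*(-24 - 1*1) + 1/(4 + 2))) = 482*(-449 + (-3*(-24 - 1) + 1/6)) = 482*(-449 + (-3*(-25) + ⅙)) = 482*(-449 + (75 + ⅙)) = 482*(-449 + 451/6) = 482*(-2243/6) = -540563/3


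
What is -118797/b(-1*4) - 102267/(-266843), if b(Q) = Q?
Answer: 31700556939/1067372 ≈ 29700.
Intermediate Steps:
-118797/b(-1*4) - 102267/(-266843) = -118797/((-1*4)) - 102267/(-266843) = -118797/(-4) - 102267*(-1/266843) = -118797*(-¼) + 102267/266843 = 118797/4 + 102267/266843 = 31700556939/1067372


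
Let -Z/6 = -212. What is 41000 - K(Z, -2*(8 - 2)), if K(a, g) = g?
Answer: 41012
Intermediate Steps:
Z = 1272 (Z = -6*(-212) = 1272)
41000 - K(Z, -2*(8 - 2)) = 41000 - (-2)*(8 - 2) = 41000 - (-2)*6 = 41000 - 1*(-12) = 41000 + 12 = 41012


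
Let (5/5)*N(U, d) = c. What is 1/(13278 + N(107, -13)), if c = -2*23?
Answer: 1/13232 ≈ 7.5574e-5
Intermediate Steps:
c = -46
N(U, d) = -46
1/(13278 + N(107, -13)) = 1/(13278 - 46) = 1/13232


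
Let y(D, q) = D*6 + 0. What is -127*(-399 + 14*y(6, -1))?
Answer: -13335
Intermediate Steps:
y(D, q) = 6*D (y(D, q) = 6*D + 0 = 6*D)
-127*(-399 + 14*y(6, -1)) = -127*(-399 + 14*(6*6)) = -127*(-399 + 14*36) = -127*(-399 + 504) = -127*105 = -13335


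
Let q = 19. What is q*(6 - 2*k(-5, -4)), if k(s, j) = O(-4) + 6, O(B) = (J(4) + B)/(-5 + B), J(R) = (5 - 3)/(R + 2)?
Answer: -3496/27 ≈ -129.48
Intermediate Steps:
J(R) = 2/(2 + R)
O(B) = (⅓ + B)/(-5 + B) (O(B) = (2/(2 + 4) + B)/(-5 + B) = (2/6 + B)/(-5 + B) = (2*(⅙) + B)/(-5 + B) = (⅓ + B)/(-5 + B))
k(s, j) = 173/27 (k(s, j) = (⅓ - 4)/(-5 - 4) + 6 = -11/3/(-9) + 6 = -⅑*(-11/3) + 6 = 11/27 + 6 = 173/27)
q*(6 - 2*k(-5, -4)) = 19*(6 - 2*173/27) = 19*(6 - 346/27) = 19*(-184/27) = -3496/27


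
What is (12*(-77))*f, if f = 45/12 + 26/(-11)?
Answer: -1281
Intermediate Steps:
f = 61/44 (f = 45*(1/12) + 26*(-1/11) = 15/4 - 26/11 = 61/44 ≈ 1.3864)
(12*(-77))*f = (12*(-77))*(61/44) = -924*61/44 = -1281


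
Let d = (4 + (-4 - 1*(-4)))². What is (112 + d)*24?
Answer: 3072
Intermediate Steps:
d = 16 (d = (4 + (-4 + 4))² = (4 + 0)² = 4² = 16)
(112 + d)*24 = (112 + 16)*24 = 128*24 = 3072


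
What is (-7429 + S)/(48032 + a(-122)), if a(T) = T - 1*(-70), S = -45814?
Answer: -53243/47980 ≈ -1.1097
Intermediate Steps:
a(T) = 70 + T (a(T) = T + 70 = 70 + T)
(-7429 + S)/(48032 + a(-122)) = (-7429 - 45814)/(48032 + (70 - 122)) = -53243/(48032 - 52) = -53243/47980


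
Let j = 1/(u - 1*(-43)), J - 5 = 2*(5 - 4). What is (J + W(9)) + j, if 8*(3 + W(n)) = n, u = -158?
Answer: 4707/920 ≈ 5.1163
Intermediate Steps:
W(n) = -3 + n/8
J = 7 (J = 5 + 2*(5 - 4) = 5 + 2*1 = 5 + 2 = 7)
j = -1/115 (j = 1/(-158 - 1*(-43)) = 1/(-158 + 43) = 1/(-115) = -1/115 ≈ -0.0086956)
(J + W(9)) + j = (7 + (-3 + (⅛)*9)) - 1/115 = (7 + (-3 + 9/8)) - 1/115 = (7 - 15/8) - 1/115 = 41/8 - 1/115 = 4707/920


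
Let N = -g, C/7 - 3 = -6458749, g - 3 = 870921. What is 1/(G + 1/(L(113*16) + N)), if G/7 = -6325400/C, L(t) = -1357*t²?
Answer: 14327821748513756/14032012354595027 ≈ 1.0211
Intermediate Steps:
g = 870924 (g = 3 + 870921 = 870924)
C = -45211222 (C = 21 + 7*(-6458749) = 21 - 45211243 = -45211222)
N = -870924 (N = -1*870924 = -870924)
G = 3162700/3229373 (G = 7*(-6325400/(-45211222)) = 7*(-6325400*(-1/45211222)) = 7*(3162700/22605611) = 3162700/3229373 ≈ 0.97935)
1/(G + 1/(L(113*16) + N)) = 1/(3162700/3229373 + 1/(-1357*(113*16)² - 870924)) = 1/(3162700/3229373 + 1/(-1357*1808² - 870924)) = 1/(3162700/3229373 + 1/(-1357*3268864 - 870924)) = 1/(3162700/3229373 + 1/(-4435848448 - 870924)) = 1/(3162700/3229373 + 1/(-4436719372)) = 1/(3162700/3229373 - 1/4436719372) = 1/(14032012354595027/14327821748513756) = 14327821748513756/14032012354595027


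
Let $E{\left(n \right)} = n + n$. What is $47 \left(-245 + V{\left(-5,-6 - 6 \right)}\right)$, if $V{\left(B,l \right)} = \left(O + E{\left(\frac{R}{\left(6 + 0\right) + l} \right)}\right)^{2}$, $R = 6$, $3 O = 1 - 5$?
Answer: $- \frac{98935}{9} \approx -10993.0$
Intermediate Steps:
$O = - \frac{4}{3}$ ($O = \frac{1 - 5}{3} = \frac{1}{3} \left(-4\right) = - \frac{4}{3} \approx -1.3333$)
$E{\left(n \right)} = 2 n$
$V{\left(B,l \right)} = \left(- \frac{4}{3} + \frac{12}{6 + l}\right)^{2}$ ($V{\left(B,l \right)} = \left(- \frac{4}{3} + 2 \frac{6}{\left(6 + 0\right) + l}\right)^{2} = \left(- \frac{4}{3} + 2 \frac{6}{6 + l}\right)^{2} = \left(- \frac{4}{3} + \frac{12}{6 + l}\right)^{2}$)
$47 \left(-245 + V{\left(-5,-6 - 6 \right)}\right) = 47 \left(-245 + \frac{16 \left(-3 - 12\right)^{2}}{9 \left(6 - 12\right)^{2}}\right) = 47 \left(-245 + \frac{16 \left(-15\right)^{2}}{9 \cdot 36}\right) = 47 \left(-245 + \frac{16}{9} \cdot 225 \cdot \frac{1}{36}\right) = 47 \left(-245 + \frac{100}{9}\right) = 47 \left(- \frac{2105}{9}\right) = - \frac{98935}{9}$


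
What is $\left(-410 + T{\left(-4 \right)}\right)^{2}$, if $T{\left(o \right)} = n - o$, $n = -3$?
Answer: $167281$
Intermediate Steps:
$T{\left(o \right)} = -3 - o$
$\left(-410 + T{\left(-4 \right)}\right)^{2} = \left(-410 - -1\right)^{2} = \left(-410 + \left(-3 + 4\right)\right)^{2} = \left(-410 + 1\right)^{2} = \left(-409\right)^{2} = 167281$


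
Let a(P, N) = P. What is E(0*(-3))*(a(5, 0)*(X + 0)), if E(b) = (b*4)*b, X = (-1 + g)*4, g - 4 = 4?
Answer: 0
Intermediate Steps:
g = 8 (g = 4 + 4 = 8)
X = 28 (X = (-1 + 8)*4 = 7*4 = 28)
E(b) = 4*b**2 (E(b) = (4*b)*b = 4*b**2)
E(0*(-3))*(a(5, 0)*(X + 0)) = (4*(0*(-3))**2)*(5*(28 + 0)) = (4*0**2)*(5*28) = (4*0)*140 = 0*140 = 0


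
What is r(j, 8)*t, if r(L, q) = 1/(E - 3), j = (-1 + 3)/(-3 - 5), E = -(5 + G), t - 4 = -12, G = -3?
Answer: 8/5 ≈ 1.6000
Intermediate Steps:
t = -8 (t = 4 - 12 = -8)
E = -2 (E = -(5 - 3) = -1*2 = -2)
j = -¼ (j = 2/(-8) = 2*(-⅛) = -¼ ≈ -0.25000)
r(L, q) = -⅕ (r(L, q) = 1/(-2 - 3) = 1/(-5) = -⅕)
r(j, 8)*t = -⅕*(-8) = 8/5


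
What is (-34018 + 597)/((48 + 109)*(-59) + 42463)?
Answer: -33421/33200 ≈ -1.0067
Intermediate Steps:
(-34018 + 597)/((48 + 109)*(-59) + 42463) = -33421/(157*(-59) + 42463) = -33421/(-9263 + 42463) = -33421/33200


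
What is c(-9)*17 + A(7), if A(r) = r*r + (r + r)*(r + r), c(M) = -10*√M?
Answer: 245 - 510*I ≈ 245.0 - 510.0*I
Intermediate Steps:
A(r) = 5*r² (A(r) = r² + (2*r)*(2*r) = r² + 4*r² = 5*r²)
c(-9)*17 + A(7) = -30*I*17 + 5*7² = -30*I*17 + 5*49 = -30*I*17 + 245 = -510*I + 245 = 245 - 510*I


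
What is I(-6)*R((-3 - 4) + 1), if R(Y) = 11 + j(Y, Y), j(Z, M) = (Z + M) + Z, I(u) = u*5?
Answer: 210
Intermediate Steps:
I(u) = 5*u
j(Z, M) = M + 2*Z (j(Z, M) = (M + Z) + Z = M + 2*Z)
R(Y) = 11 + 3*Y (R(Y) = 11 + (Y + 2*Y) = 11 + 3*Y)
I(-6)*R((-3 - 4) + 1) = (5*(-6))*(11 + 3*((-3 - 4) + 1)) = -30*(11 + 3*(-7 + 1)) = -30*(11 + 3*(-6)) = -30*(11 - 18) = -30*(-7) = 210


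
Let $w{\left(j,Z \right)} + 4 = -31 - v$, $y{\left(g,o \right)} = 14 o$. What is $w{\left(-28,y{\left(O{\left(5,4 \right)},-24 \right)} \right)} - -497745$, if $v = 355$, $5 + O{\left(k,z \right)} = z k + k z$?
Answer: $497355$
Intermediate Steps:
$O{\left(k,z \right)} = -5 + 2 k z$ ($O{\left(k,z \right)} = -5 + \left(z k + k z\right) = -5 + \left(k z + k z\right) = -5 + 2 k z$)
$w{\left(j,Z \right)} = -390$ ($w{\left(j,Z \right)} = -4 - 386 = -390$)
$w{\left(-28,y{\left(O{\left(5,4 \right)},-24 \right)} \right)} - -497745 = -390 - -497745 = -390 + 497745 = 497355$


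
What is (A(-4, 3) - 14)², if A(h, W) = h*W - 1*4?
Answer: 900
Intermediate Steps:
A(h, W) = -4 + W*h (A(h, W) = W*h - 4 = -4 + W*h)
(A(-4, 3) - 14)² = ((-4 + 3*(-4)) - 14)² = ((-4 - 12) - 14)² = (-16 - 14)² = (-30)² = 900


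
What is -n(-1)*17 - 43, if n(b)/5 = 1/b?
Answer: 42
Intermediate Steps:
n(b) = 5/b (n(b) = 5*(1/b) = 5/b)
-n(-1)*17 - 43 = -5/(-1)*17 - 43 = -5*(-1)*17 - 43 = -(-5)*17 - 43 = -1*(-85) - 43 = 85 - 43 = 42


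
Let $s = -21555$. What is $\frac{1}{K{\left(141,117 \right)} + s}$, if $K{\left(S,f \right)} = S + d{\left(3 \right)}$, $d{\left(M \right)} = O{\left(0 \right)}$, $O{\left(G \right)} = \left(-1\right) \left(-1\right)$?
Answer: $- \frac{1}{21413} \approx -4.6701 \cdot 10^{-5}$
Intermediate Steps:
$O{\left(G \right)} = 1$
$d{\left(M \right)} = 1$
$K{\left(S,f \right)} = 1 + S$ ($K{\left(S,f \right)} = S + 1 = 1 + S$)
$\frac{1}{K{\left(141,117 \right)} + s} = \frac{1}{\left(1 + 141\right) - 21555} = \frac{1}{142 - 21555} = \frac{1}{-21413} = - \frac{1}{21413}$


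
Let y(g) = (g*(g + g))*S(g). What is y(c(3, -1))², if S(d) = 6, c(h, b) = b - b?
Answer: 0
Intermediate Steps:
c(h, b) = 0
y(g) = 12*g² (y(g) = (g*(g + g))*6 = (g*(2*g))*6 = (2*g²)*6 = 12*g²)
y(c(3, -1))² = (12*0²)² = (12*0)² = 0² = 0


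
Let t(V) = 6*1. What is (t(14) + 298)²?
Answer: 92416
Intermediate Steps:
t(V) = 6
(t(14) + 298)² = (6 + 298)² = 304² = 92416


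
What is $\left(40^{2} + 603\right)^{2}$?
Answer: $4853209$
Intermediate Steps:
$\left(40^{2} + 603\right)^{2} = \left(1600 + 603\right)^{2} = 2203^{2} = 4853209$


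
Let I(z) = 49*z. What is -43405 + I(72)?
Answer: -39877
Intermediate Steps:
-43405 + I(72) = -43405 + 49*72 = -43405 + 3528 = -39877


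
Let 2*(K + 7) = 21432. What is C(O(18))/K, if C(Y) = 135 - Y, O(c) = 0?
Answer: 135/10709 ≈ 0.012606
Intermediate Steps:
K = 10709 (K = -7 + (½)*21432 = -7 + 10716 = 10709)
C(O(18))/K = (135 - 1*0)/10709 = (135 + 0)*(1/10709) = 135*(1/10709) = 135/10709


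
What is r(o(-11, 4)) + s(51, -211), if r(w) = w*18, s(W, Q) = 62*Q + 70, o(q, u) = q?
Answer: -13210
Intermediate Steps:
s(W, Q) = 70 + 62*Q
r(w) = 18*w
r(o(-11, 4)) + s(51, -211) = 18*(-11) + (70 + 62*(-211)) = -198 + (70 - 13082) = -198 - 13012 = -13210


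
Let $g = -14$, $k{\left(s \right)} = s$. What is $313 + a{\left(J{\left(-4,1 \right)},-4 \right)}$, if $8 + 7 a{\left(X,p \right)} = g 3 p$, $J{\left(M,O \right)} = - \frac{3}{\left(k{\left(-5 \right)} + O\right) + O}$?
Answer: $\frac{2351}{7} \approx 335.86$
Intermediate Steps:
$J{\left(M,O \right)} = - \frac{3}{-5 + 2 O}$ ($J{\left(M,O \right)} = - \frac{3}{\left(-5 + O\right) + O} = - \frac{3}{-5 + 2 O}$)
$a{\left(X,p \right)} = - \frac{8}{7} - 6 p$ ($a{\left(X,p \right)} = - \frac{8}{7} + \frac{\left(-14\right) 3 p}{7} = - \frac{8}{7} + \frac{\left(-42\right) p}{7} = - \frac{8}{7} - 6 p$)
$313 + a{\left(J{\left(-4,1 \right)},-4 \right)} = 313 - - \frac{160}{7} = 313 + \left(- \frac{8}{7} + 24\right) = 313 + \frac{160}{7} = \frac{2351}{7}$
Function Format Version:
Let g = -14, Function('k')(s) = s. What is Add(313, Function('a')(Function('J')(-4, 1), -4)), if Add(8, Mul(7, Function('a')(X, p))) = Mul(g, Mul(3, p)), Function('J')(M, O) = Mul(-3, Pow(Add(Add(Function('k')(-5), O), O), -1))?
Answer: Rational(2351, 7) ≈ 335.86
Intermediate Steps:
Function('J')(M, O) = Mul(-3, Pow(Add(-5, Mul(2, O)), -1)) (Function('J')(M, O) = Mul(-3, Pow(Add(Add(-5, O), O), -1)) = Mul(-3, Pow(Add(-5, Mul(2, O)), -1)))
Function('a')(X, p) = Add(Rational(-8, 7), Mul(-6, p)) (Function('a')(X, p) = Add(Rational(-8, 7), Mul(Rational(1, 7), Mul(-14, Mul(3, p)))) = Add(Rational(-8, 7), Mul(Rational(1, 7), Mul(-42, p))) = Add(Rational(-8, 7), Mul(-6, p)))
Add(313, Function('a')(Function('J')(-4, 1), -4)) = Add(313, Add(Rational(-8, 7), Mul(-6, -4))) = Add(313, Add(Rational(-8, 7), 24)) = Add(313, Rational(160, 7)) = Rational(2351, 7)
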